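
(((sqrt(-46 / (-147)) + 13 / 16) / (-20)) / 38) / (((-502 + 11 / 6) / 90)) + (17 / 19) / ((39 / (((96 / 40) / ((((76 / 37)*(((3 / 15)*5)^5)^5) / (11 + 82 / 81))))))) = 9*sqrt(138) / 798266 + 58808328829 / 182524661280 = 0.32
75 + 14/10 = 382/5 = 76.40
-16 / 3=-5.33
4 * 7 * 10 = 280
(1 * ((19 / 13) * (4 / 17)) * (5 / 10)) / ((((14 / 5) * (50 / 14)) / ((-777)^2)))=11470851 / 1105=10380.86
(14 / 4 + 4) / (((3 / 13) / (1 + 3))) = 130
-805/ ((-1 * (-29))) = -805/ 29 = -27.76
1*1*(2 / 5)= 2 / 5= 0.40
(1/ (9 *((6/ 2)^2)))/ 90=1/ 7290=0.00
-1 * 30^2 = -900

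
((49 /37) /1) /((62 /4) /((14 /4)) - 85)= -343 /20868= -0.02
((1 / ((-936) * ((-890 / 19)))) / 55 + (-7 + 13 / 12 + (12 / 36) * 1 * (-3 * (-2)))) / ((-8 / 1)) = 179450681 / 366537600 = 0.49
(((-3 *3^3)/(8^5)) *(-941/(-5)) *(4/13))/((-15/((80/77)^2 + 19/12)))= 1604460519/63141478400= 0.03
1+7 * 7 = 50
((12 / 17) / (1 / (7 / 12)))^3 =343 / 4913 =0.07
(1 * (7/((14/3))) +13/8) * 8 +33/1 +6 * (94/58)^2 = 62032/841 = 73.76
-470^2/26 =-110450/13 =-8496.15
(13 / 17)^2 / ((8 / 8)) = 169 / 289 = 0.58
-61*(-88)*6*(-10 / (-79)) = 322080 / 79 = 4076.96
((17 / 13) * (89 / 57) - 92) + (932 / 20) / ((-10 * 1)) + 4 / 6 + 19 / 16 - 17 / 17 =-93.76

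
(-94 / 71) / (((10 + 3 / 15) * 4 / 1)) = -235 / 7242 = -0.03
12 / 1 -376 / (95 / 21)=-71.12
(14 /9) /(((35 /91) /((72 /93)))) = 1456 /465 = 3.13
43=43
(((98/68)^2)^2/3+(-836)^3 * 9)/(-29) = 21081342519719231/116261232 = 181327362.16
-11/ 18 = -0.61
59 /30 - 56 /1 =-1621 /30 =-54.03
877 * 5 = 4385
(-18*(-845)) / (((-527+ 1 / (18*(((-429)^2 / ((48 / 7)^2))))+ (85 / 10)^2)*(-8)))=68581958445 / 16403757859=4.18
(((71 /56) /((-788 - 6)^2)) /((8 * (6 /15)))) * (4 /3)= 355 /423652992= 0.00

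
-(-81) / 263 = 81 / 263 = 0.31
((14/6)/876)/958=7/2517624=0.00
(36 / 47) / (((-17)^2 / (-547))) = -19692 / 13583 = -1.45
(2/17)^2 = 4/289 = 0.01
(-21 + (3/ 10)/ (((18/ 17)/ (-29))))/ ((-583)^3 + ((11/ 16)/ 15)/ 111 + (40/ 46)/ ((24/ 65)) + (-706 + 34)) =17901636/ 121414117755227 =0.00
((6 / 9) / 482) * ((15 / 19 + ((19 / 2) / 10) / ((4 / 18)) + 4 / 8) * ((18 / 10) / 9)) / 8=4229 / 21979200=0.00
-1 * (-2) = 2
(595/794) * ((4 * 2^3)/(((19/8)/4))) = 304640/7543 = 40.39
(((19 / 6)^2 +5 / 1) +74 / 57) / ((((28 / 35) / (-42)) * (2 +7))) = -390845 / 4104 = -95.24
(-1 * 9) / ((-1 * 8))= 9 / 8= 1.12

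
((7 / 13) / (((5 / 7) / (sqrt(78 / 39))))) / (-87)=-49 * sqrt(2) / 5655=-0.01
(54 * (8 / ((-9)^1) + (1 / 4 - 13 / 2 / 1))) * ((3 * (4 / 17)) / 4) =-2313 / 34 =-68.03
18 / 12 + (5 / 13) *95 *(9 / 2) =2157 / 13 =165.92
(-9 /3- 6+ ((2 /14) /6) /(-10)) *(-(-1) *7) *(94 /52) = -177707 /1560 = -113.91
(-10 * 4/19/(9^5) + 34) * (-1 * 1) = -38145614/1121931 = -34.00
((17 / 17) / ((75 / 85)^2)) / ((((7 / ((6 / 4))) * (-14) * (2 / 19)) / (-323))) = 60.33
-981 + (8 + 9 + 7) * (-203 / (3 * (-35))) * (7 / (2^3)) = -4702 / 5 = -940.40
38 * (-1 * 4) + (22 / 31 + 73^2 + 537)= 177156 / 31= 5714.71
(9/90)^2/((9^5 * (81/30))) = 1/15943230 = 0.00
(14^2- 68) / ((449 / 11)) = 1408 / 449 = 3.14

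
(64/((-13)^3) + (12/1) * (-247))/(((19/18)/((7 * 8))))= -6564067776/41743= -157249.55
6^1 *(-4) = -24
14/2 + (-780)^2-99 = 608308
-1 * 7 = -7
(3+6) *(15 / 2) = 135 / 2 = 67.50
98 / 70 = 7 / 5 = 1.40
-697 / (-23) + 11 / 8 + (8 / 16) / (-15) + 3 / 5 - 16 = 44839 / 2760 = 16.25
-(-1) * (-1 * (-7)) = 7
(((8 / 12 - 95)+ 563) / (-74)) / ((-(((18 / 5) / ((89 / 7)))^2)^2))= 745064111875 / 756142128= 985.35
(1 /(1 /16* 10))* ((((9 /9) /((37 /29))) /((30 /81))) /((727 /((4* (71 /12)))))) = 74124 /672475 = 0.11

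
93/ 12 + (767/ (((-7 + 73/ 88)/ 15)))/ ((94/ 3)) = -1761163/ 34028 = -51.76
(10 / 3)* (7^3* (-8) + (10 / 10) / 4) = -54875 / 6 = -9145.83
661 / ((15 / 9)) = 1983 / 5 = 396.60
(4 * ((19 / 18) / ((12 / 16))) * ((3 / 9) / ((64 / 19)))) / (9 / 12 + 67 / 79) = 28519 / 81810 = 0.35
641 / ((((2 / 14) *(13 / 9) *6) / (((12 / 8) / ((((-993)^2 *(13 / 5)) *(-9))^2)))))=112175 / 76900568723675892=0.00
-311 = -311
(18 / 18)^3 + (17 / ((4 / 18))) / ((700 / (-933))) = -141349 / 1400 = -100.96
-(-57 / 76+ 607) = -2425 / 4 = -606.25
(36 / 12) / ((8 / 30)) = 11.25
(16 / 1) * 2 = 32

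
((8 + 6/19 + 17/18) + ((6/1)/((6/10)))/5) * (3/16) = 3851/1824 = 2.11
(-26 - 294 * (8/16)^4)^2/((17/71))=8947775/1088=8224.06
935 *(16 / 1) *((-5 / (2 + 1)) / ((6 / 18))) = -74800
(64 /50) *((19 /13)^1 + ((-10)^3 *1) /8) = -51392 /325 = -158.13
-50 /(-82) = 25 /41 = 0.61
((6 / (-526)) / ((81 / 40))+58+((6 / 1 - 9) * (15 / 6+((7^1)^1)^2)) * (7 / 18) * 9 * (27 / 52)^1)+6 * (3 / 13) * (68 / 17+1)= -318821917 / 1477008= -215.86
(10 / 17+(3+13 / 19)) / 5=276 / 323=0.85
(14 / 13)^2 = 196 / 169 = 1.16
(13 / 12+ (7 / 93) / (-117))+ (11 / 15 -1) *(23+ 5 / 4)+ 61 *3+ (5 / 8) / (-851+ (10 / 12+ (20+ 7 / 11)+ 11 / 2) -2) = 2107264319057 / 11864207160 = 177.62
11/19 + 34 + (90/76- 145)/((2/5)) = -24697/76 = -324.96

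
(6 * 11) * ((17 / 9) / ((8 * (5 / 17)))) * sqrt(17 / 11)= 289 * sqrt(187) / 60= 65.87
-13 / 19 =-0.68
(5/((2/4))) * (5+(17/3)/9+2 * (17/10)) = 2438/27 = 90.30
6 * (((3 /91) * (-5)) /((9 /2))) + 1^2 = 0.78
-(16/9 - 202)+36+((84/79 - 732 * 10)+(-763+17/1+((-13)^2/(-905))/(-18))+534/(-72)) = -6722921461/857940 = -7836.12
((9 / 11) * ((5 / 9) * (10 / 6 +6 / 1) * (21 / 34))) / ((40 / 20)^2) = 805 / 1496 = 0.54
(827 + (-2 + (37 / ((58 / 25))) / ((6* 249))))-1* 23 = 69495829 / 86652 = 802.01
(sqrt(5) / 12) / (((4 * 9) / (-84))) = -7 * sqrt(5) / 36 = -0.43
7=7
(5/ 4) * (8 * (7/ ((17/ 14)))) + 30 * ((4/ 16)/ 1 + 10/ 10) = 3235/ 34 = 95.15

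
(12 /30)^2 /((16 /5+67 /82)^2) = 26896 /2712609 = 0.01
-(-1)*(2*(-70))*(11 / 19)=-1540 / 19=-81.05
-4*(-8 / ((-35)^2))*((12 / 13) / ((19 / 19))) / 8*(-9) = -432 / 15925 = -0.03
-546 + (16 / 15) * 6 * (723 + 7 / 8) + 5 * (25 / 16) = 327569 / 80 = 4094.61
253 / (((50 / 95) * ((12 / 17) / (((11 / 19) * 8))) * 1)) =47311 / 15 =3154.07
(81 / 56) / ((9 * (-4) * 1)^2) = 0.00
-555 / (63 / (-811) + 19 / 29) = -13053045 / 13582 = -961.05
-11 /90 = -0.12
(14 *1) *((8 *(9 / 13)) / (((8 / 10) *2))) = 630 / 13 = 48.46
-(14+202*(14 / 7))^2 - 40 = -174764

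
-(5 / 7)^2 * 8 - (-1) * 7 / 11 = -1857 / 539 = -3.45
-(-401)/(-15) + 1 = -25.73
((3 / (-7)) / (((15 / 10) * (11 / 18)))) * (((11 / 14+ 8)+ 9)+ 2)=-4986 / 539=-9.25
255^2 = 65025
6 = 6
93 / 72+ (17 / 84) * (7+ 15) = 5.74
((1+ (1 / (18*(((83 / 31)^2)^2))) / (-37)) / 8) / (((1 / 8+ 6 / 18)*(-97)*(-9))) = 0.00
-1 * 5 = -5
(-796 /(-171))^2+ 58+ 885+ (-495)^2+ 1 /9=7192987153 /29241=245989.78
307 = 307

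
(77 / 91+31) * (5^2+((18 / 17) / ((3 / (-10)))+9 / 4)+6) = 418347 / 442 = 946.49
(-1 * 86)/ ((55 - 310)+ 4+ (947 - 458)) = -43/ 119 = -0.36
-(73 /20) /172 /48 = -73 /165120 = -0.00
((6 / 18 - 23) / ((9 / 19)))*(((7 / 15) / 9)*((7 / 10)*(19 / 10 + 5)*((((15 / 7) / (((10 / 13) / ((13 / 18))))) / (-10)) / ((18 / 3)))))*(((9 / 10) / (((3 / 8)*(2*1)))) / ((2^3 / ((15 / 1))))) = 8788507 / 9720000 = 0.90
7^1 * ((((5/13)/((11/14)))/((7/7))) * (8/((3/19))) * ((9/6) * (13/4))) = 9310/11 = 846.36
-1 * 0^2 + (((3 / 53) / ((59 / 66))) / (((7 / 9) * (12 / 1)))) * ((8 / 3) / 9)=44 / 21889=0.00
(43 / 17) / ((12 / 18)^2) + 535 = 36767 / 68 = 540.69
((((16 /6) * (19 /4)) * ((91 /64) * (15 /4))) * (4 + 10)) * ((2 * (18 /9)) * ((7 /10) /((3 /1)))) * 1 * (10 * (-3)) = -423605 /16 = -26475.31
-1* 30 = -30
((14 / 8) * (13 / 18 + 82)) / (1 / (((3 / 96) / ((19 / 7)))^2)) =510727 / 26615808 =0.02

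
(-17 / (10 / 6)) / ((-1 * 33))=17 / 55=0.31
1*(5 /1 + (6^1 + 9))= 20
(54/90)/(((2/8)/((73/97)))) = 876/485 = 1.81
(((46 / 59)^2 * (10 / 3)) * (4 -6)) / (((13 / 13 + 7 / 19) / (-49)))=19699960 / 135759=145.11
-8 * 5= -40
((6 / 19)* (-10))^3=-216000 / 6859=-31.49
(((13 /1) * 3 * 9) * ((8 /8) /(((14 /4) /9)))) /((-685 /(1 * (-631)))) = 3986658 /4795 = 831.42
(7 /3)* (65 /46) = 3.30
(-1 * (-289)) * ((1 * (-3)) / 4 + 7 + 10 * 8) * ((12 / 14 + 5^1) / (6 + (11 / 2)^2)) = 817581 / 203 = 4027.49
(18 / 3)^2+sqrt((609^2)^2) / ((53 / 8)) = 2968956 / 53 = 56018.04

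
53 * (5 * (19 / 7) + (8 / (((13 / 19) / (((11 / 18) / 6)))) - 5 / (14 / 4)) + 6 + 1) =2647880 / 2457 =1077.69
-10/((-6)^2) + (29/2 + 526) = 4862/9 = 540.22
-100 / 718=-50 / 359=-0.14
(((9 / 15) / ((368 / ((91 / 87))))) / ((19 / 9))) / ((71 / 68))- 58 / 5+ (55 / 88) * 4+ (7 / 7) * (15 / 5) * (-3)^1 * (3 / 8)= -448963871 / 35991320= -12.47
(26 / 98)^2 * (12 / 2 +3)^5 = 9979281 / 2401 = 4156.30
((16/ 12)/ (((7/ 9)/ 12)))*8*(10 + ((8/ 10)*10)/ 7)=89856/ 49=1833.80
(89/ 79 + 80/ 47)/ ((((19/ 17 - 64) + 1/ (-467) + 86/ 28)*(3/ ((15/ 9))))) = -648536910/ 24683960879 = -0.03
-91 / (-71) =91 / 71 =1.28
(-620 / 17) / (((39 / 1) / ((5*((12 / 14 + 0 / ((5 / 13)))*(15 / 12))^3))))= -871875 / 151606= -5.75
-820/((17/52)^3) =-115298560/4913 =-23468.06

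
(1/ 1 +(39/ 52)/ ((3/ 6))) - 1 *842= -1679/ 2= -839.50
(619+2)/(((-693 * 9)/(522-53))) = -1541/33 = -46.70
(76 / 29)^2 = 5776 / 841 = 6.87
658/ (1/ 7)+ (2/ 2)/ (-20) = 92119/ 20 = 4605.95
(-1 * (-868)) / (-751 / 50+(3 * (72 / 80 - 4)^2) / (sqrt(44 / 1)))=-5736438400 / 90952487 - 500488800 * sqrt(11) / 90952487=-81.32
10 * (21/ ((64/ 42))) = 2205/ 16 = 137.81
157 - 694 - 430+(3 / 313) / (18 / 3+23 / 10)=-967.00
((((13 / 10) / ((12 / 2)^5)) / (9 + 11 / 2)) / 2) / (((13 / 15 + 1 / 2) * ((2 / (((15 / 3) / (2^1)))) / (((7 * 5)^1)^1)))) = 2275 / 12327552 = 0.00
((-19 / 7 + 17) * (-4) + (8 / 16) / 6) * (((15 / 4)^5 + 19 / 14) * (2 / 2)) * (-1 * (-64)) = -2713054.52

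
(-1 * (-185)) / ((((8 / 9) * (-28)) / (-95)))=158175 / 224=706.14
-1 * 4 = -4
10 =10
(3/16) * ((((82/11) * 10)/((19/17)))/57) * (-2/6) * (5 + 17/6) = -0.57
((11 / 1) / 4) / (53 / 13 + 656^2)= 143 / 22377684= 0.00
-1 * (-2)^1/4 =1/2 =0.50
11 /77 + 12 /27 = 37 /63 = 0.59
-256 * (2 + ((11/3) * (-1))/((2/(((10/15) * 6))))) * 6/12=2048/3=682.67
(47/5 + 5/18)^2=758641/8100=93.66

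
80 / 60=4 / 3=1.33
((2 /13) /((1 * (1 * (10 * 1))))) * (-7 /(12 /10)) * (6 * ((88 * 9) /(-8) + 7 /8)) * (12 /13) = 16485 /338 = 48.77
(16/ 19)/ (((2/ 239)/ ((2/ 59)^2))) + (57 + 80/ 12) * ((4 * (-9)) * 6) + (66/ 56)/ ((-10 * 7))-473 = -1844008651507/ 129632440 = -14224.90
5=5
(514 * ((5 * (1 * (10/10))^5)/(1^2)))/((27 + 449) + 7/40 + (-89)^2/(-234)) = 12027600/2070079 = 5.81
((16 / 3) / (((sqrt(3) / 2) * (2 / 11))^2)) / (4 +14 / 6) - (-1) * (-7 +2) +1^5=1708 / 57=29.96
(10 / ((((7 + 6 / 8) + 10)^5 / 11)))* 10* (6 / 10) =675840 / 1804229351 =0.00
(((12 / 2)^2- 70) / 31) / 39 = -34 / 1209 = -0.03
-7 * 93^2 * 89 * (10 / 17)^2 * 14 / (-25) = 301746312 / 289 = 1044104.89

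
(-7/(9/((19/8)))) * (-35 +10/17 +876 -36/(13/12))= -7920017/5304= -1493.22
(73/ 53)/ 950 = 73/ 50350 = 0.00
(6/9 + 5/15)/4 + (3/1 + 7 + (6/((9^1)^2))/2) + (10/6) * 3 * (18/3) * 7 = 23791/108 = 220.29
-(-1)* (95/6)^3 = 857375/216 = 3969.33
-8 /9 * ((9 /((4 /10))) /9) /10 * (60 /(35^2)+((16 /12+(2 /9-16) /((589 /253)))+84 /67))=720694972 /783143235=0.92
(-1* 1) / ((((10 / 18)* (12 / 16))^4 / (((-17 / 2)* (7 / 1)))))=1233792 / 625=1974.07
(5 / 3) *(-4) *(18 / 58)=-60 / 29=-2.07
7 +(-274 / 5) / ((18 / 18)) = -239 / 5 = -47.80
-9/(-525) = 3/175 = 0.02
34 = 34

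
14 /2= 7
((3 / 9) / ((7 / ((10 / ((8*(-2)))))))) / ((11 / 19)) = -95 / 1848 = -0.05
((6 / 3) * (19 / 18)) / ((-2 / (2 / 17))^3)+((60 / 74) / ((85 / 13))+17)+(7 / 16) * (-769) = -319.31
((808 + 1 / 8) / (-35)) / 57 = -431 / 1064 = -0.41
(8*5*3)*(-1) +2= -118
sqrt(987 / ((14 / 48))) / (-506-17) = -6 * sqrt(94) / 523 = -0.11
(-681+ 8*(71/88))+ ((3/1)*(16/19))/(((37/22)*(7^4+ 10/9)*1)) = -674.54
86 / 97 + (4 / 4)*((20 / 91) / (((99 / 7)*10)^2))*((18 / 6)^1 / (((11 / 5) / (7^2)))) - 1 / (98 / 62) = 565517746 / 2220511293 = 0.25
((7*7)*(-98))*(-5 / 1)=24010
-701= -701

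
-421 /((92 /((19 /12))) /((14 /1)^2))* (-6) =8520.67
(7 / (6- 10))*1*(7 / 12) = -49 / 48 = -1.02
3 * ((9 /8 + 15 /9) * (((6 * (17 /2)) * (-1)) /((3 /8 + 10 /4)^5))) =-13996032 /6436343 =-2.17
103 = 103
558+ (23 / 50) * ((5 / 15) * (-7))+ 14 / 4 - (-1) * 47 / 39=547591 / 975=561.63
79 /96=0.82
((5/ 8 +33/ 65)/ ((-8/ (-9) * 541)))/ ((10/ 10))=5301/ 2250560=0.00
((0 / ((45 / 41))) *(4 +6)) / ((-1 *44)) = 0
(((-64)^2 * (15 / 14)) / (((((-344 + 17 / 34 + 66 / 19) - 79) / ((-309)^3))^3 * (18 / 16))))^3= 56981959637222323352056150219505865098690525702456386995237813906356256056686252986495664128000 / 22569304499837926424710967176838930149109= 2524754789746911314327765000000000000000000000000000000.00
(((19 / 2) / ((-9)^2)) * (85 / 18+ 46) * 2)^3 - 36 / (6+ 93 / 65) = 838007590337243 / 498997589832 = 1679.38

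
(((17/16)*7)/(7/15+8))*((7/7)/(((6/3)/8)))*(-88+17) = -126735/508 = -249.48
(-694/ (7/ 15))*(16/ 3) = -55520/ 7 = -7931.43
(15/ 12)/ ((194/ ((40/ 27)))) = 25/ 2619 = 0.01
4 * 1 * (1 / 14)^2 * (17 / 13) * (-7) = -17 / 91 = -0.19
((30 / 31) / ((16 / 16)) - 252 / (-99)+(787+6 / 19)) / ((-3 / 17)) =-29034759 / 6479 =-4481.36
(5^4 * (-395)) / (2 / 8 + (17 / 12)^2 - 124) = 35550000 / 17531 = 2027.84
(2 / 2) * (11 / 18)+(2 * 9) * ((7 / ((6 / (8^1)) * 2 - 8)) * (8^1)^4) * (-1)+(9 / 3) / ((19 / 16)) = 79402.52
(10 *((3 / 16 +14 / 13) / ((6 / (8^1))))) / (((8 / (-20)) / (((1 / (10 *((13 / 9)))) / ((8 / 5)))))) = -19725 / 10816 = -1.82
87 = 87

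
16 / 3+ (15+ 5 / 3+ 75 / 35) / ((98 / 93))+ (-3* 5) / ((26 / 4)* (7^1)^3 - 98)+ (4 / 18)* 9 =1502563 / 59682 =25.18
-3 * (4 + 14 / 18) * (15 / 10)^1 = -43 / 2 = -21.50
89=89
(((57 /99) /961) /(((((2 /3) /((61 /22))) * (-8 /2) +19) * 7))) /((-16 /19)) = -0.00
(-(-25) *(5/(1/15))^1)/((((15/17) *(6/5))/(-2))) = -10625/3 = -3541.67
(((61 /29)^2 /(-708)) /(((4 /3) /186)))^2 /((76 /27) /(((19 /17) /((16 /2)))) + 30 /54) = 3233322327843 /88082127679936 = 0.04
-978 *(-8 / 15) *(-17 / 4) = -11084 / 5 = -2216.80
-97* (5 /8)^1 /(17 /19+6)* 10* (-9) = 414675 /524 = 791.36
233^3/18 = 12649337/18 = 702740.94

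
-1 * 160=-160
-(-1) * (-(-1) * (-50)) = -50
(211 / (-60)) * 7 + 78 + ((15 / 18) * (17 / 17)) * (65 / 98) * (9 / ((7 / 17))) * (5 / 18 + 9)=2270211 / 13720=165.47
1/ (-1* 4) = -1/ 4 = -0.25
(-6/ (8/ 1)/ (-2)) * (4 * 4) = 6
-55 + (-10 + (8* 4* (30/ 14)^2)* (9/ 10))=3295/ 49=67.24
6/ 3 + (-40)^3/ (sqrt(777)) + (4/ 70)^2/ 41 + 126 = 6428804/ 50225 - 64000 * sqrt(777)/ 777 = -2167.99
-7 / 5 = -1.40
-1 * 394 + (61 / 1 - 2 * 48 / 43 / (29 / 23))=-417459 / 1247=-334.77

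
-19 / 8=-2.38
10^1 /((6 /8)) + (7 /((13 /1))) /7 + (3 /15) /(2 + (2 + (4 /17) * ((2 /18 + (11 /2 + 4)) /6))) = 5271436 /391755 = 13.46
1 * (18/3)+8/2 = 10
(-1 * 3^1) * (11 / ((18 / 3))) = -11 / 2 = -5.50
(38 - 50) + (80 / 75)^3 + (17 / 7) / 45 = -253553 / 23625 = -10.73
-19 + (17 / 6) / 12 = -1351 / 72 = -18.76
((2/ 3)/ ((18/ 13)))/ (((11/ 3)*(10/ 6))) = 13/ 165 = 0.08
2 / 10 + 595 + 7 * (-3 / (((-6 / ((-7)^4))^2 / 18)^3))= -20116029294959473488297 / 40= -502900732373986837207.42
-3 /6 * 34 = -17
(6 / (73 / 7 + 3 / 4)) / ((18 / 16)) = 448 / 939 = 0.48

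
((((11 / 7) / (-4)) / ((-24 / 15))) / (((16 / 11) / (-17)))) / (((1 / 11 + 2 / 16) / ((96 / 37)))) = -339405 / 9842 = -34.49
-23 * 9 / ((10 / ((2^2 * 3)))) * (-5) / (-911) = -1242 / 911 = -1.36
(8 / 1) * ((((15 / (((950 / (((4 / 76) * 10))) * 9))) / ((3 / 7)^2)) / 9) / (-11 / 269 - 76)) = -105448 / 1794373965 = -0.00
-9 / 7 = -1.29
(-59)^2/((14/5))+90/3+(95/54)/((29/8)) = 13962295/10962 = 1273.70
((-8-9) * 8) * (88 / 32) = -374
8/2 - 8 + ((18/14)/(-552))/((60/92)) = -1121/280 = -4.00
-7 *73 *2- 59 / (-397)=-405675 / 397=-1021.85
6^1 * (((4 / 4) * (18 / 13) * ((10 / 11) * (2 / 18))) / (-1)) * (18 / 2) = -1080 / 143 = -7.55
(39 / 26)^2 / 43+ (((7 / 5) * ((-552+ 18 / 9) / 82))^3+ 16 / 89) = -873331019187 / 1055042668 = -827.77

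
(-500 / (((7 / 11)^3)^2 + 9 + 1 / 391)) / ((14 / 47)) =-8138994124250 / 43973268353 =-185.09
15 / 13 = 1.15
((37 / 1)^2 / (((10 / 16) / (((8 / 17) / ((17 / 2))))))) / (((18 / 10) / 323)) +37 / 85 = 16647373 / 765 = 21761.27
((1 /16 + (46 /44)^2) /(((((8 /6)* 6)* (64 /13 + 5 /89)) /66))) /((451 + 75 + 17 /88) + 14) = 7764627 /2190885256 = 0.00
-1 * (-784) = 784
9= 9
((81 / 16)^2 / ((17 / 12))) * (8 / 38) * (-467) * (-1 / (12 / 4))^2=-1021329 / 5168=-197.63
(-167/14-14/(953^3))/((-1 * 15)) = 28908474151/36351973434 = 0.80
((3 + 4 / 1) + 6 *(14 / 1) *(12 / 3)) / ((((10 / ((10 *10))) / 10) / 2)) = 68600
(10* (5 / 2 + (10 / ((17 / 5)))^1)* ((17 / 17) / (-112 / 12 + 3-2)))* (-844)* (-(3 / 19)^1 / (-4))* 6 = 1305.20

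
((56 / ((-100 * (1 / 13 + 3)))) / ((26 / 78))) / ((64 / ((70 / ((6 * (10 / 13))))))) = -8281 / 64000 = -0.13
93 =93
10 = 10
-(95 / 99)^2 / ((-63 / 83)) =749075 / 617463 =1.21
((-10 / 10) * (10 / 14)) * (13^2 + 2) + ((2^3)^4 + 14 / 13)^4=281771115837920.46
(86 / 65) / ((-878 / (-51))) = 2193 / 28535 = 0.08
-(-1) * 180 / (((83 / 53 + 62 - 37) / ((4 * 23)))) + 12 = 55911 / 88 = 635.35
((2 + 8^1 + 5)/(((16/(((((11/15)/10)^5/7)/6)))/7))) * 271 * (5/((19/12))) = 43644821/153900000000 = 0.00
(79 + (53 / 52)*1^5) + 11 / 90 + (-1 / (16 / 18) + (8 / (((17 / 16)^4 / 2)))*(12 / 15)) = 34811683781 / 390878280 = 89.06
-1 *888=-888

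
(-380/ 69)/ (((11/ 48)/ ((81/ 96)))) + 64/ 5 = -9458/ 1265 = -7.48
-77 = -77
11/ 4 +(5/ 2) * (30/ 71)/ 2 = 931/ 284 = 3.28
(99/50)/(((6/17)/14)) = 3927/50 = 78.54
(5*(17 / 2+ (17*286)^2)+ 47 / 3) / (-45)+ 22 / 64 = -11346745219 / 4320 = -2626561.39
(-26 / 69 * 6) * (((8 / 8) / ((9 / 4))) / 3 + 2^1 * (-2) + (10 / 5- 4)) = 8216 / 621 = 13.23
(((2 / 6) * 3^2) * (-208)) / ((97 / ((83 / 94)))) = -25896 / 4559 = -5.68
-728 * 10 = -7280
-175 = -175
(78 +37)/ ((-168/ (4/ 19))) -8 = -6499/ 798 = -8.14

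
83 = 83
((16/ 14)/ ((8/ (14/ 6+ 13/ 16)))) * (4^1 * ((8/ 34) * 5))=755/ 357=2.11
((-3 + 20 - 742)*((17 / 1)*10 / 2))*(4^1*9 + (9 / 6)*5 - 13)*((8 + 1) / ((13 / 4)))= -67664250 / 13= -5204942.31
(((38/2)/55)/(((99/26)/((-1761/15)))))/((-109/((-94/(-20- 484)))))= 6814483/373908150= 0.02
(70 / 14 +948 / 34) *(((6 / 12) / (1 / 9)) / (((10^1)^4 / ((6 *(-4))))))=-15093 / 42500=-0.36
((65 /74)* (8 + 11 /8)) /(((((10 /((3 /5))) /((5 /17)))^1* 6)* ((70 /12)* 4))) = 585 /563584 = 0.00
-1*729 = -729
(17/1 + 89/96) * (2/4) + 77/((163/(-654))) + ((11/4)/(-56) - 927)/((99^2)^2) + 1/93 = -65229888843038653/217454345406144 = -299.97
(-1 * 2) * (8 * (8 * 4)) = -512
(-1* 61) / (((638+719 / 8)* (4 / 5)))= -610 / 5823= -0.10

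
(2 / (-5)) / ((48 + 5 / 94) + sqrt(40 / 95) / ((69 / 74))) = -76817420964 / 9226370160815 + 180466464 * sqrt(38) / 9226370160815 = -0.01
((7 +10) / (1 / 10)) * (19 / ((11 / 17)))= 54910 / 11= 4991.82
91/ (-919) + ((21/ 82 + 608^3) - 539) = 16937100338771/ 75358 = 224755173.16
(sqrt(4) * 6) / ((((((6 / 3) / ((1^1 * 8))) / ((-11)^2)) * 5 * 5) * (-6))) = -968 / 25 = -38.72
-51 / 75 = -17 / 25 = -0.68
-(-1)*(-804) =-804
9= 9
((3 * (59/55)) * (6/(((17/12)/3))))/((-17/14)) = -535248/15895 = -33.67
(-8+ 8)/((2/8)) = 0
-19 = -19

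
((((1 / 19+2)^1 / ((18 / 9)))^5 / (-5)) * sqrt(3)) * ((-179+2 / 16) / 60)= 43036942923 * sqrt(3) / 63388134400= 1.18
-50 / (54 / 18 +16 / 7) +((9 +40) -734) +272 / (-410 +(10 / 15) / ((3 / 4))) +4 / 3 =-141776881 / 204351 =-693.79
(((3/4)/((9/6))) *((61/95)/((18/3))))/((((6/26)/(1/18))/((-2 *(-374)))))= 148291/15390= 9.64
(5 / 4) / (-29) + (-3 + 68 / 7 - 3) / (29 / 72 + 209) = -310543 / 12242524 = -0.03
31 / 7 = 4.43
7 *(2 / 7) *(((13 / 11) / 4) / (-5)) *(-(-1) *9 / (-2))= 117 / 220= 0.53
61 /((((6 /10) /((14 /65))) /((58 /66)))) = 24766 /1287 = 19.24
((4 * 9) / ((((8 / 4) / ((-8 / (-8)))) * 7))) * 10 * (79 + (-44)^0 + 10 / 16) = 29025 / 14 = 2073.21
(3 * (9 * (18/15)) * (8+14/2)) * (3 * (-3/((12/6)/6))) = -13122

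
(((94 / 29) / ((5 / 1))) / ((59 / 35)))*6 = 3948 / 1711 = 2.31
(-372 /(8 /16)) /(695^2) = -744 /483025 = -0.00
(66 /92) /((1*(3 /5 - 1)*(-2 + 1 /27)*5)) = 891 /4876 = 0.18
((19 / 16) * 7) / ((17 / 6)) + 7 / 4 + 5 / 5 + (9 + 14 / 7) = 2269 / 136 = 16.68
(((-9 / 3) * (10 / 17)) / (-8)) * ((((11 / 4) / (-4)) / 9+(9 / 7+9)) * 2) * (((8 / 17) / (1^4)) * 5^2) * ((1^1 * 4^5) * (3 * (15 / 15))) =162783.98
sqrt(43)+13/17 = 7.32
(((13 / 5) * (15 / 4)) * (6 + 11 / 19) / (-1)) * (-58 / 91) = 10875 / 266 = 40.88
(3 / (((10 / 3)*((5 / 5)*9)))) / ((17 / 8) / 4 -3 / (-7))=112 / 1075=0.10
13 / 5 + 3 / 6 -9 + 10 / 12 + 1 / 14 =-1049 / 210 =-5.00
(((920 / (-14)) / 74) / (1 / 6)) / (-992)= 345 / 64232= 0.01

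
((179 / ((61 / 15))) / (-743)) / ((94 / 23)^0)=-2685 / 45323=-0.06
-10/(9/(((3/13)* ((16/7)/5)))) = -32/273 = -0.12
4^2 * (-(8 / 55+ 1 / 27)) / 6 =-2168 / 4455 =-0.49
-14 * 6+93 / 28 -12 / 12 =-81.68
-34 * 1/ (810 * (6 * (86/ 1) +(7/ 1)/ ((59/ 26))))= -1003/ 12403530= -0.00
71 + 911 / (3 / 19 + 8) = 28314 / 155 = 182.67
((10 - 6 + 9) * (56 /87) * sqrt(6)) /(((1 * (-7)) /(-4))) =11.71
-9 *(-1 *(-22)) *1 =-198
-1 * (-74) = 74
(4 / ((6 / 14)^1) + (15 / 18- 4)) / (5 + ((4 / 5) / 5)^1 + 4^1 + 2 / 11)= 10175 / 15414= 0.66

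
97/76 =1.28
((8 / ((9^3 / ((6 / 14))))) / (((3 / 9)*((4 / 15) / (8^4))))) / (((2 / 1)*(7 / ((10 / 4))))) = 51200 / 1323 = 38.70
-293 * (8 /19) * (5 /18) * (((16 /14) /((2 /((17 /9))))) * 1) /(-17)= 23440 /10773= 2.18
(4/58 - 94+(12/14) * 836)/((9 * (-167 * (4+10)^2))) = -0.00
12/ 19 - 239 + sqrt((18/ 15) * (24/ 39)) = -4529/ 19 + 4 * sqrt(195)/ 65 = -237.51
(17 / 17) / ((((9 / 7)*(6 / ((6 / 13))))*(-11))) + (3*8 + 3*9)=65630 / 1287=50.99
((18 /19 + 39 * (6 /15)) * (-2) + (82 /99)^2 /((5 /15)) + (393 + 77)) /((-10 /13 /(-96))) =28337687456 /517275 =54782.63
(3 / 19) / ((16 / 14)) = 0.14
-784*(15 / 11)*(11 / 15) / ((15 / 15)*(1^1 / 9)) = -7056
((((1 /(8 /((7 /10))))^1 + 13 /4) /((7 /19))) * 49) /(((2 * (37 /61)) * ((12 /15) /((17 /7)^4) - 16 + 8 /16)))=-60306922697 /2550838608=-23.64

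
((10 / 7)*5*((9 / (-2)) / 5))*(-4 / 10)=18 / 7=2.57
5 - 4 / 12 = 14 / 3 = 4.67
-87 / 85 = -1.02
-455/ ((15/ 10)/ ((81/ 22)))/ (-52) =945/ 44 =21.48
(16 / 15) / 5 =16 / 75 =0.21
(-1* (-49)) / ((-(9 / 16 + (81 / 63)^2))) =-38416 / 1737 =-22.12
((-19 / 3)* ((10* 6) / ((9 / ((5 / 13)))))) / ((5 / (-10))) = 3800 / 117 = 32.48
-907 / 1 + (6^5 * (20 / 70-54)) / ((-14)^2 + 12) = -265273 / 91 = -2915.09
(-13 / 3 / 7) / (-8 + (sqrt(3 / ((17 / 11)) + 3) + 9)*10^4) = -355147 / 48478320408 + 8125*sqrt(357) / 84837060714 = -0.00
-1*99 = -99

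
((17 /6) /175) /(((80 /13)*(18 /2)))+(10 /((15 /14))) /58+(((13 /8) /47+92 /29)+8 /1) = 403934887 /35532000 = 11.37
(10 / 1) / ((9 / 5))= 50 / 9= 5.56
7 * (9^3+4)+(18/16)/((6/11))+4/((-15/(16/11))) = 13550261/2640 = 5132.67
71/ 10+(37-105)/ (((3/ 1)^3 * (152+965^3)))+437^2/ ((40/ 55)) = 254849088062320621/ 970522859160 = 262589.47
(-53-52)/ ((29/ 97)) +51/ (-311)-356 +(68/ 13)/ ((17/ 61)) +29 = -77336315/ 117247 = -659.60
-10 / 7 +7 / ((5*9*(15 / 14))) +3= 8111 / 4725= 1.72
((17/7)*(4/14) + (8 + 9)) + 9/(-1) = 8.69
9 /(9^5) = 0.00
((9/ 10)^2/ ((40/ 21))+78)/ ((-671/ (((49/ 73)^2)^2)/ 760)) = -34360052931519/ 1905521971100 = -18.03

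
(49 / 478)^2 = 2401 / 228484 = 0.01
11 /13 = 0.85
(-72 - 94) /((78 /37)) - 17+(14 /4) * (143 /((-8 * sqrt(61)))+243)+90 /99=648361 /858 - 1001 * sqrt(61) /976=747.66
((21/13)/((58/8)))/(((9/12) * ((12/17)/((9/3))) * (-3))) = -476/1131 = -0.42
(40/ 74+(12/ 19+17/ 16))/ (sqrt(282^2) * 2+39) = 25135/ 6782544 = 0.00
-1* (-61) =61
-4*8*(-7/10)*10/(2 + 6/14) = 1568/17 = 92.24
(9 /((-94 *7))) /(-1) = 9 /658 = 0.01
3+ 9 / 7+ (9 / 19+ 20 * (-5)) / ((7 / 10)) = -2620 / 19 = -137.89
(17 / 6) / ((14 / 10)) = 85 / 42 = 2.02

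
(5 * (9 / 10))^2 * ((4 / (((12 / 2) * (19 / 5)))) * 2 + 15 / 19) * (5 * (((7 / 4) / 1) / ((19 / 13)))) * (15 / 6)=3992625 / 11552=345.62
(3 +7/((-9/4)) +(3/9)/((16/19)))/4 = 0.07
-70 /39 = -1.79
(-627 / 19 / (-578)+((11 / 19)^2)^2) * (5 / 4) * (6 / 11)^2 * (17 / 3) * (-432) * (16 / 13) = -60148967040 / 316810351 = -189.86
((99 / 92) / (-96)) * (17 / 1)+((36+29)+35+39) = 408655 / 2944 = 138.81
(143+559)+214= 916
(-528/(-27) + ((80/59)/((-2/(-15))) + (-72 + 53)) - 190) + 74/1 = -55901/531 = -105.27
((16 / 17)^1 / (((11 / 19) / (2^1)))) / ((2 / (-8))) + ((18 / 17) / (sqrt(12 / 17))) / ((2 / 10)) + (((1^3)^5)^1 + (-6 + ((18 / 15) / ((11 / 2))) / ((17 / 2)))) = -16811 / 935 + 15 * sqrt(51) / 17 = -11.68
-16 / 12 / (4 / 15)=-5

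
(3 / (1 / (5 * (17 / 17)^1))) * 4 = 60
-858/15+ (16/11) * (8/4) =-2986/55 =-54.29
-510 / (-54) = 85 / 9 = 9.44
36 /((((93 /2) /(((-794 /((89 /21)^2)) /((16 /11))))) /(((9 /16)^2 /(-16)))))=467980821 /1005776896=0.47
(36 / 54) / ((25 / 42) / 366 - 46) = -10248 / 707087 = -0.01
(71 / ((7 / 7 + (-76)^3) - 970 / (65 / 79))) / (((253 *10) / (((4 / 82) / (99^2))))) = -923 / 2908658273858865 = -0.00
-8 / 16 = -1 / 2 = -0.50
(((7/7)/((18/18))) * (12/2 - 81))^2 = 5625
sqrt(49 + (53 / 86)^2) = sqrt(365213) / 86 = 7.03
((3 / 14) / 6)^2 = 0.00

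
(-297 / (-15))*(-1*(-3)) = 297 / 5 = 59.40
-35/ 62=-0.56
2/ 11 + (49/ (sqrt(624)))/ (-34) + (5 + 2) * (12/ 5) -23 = -331/ 55 -49 * sqrt(39)/ 5304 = -6.08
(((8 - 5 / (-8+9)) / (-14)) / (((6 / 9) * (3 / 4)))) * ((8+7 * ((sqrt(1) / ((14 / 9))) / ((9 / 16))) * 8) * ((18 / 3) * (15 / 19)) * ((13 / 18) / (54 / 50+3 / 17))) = -994500 / 11837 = -84.02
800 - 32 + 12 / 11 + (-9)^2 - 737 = 1244 / 11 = 113.09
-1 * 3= -3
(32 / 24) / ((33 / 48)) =64 / 33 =1.94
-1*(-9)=9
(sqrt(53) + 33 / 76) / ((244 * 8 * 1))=33 / 148352 + sqrt(53) / 1952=0.00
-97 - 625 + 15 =-707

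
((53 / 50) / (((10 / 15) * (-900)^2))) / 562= 53 / 15174000000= 0.00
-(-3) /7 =3 /7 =0.43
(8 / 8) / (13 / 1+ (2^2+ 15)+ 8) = 1 / 40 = 0.02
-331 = -331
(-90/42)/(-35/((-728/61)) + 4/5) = -2600/4529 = -0.57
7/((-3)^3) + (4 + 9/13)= 1556/351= 4.43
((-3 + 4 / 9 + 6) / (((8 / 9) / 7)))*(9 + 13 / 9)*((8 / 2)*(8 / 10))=906.58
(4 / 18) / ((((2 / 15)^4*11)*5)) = 1125 / 88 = 12.78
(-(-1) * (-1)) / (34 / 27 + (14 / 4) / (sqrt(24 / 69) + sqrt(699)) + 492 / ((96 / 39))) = 216 * (-23 * sqrt(699)- 2 * sqrt(46)) / (17388 + 86890 * sqrt(46) + 999235 * sqrt(699)) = -0.00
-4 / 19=-0.21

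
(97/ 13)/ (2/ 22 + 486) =1067/ 69511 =0.02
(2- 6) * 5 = -20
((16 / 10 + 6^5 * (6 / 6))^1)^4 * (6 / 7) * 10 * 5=27443764146391007232 / 175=156821509407948612.75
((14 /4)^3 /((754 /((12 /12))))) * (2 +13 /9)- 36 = -1943735 /54288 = -35.80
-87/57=-29/19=-1.53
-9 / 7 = -1.29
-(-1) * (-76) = -76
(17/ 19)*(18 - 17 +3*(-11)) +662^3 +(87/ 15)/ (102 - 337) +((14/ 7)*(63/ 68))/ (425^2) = 290117499.34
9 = 9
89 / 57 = 1.56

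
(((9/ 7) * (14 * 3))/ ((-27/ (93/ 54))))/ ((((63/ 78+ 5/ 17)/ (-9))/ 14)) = 191828/ 487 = 393.90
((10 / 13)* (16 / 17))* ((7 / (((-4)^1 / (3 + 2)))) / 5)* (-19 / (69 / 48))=16.75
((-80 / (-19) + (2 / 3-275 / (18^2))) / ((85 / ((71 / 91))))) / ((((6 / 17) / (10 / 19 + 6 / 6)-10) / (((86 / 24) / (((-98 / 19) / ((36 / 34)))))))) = 51061141 / 18338261760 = 0.00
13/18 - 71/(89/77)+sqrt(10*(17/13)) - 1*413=-758875/1602+sqrt(2210)/13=-470.09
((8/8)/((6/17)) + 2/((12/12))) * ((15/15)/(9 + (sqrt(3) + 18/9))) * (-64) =-5104/177 + 464 * sqrt(3)/177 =-24.30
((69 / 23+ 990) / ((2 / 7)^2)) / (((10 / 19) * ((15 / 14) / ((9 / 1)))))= 19414143 / 100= 194141.43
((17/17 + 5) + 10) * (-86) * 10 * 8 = -110080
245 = 245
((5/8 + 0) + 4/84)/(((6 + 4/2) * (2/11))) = 0.46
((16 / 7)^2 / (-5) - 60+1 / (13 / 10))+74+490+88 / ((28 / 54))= 2144902 / 3185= 673.44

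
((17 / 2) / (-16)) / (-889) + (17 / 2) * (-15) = -3627103 / 28448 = -127.50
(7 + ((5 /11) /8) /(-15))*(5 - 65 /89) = 175465 /5874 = 29.87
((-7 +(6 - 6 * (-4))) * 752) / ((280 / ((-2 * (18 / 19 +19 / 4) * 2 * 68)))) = -95726.21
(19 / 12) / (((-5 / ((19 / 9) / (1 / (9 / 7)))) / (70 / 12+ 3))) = -19133 / 2520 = -7.59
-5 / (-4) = 5 / 4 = 1.25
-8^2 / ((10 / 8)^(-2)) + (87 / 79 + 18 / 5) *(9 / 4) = -141287 / 1580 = -89.42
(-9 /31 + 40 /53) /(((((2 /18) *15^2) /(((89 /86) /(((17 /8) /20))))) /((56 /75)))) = 60844672 /450387375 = 0.14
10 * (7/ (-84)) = -5/ 6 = -0.83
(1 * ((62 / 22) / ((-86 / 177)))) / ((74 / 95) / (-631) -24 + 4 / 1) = 109639405 / 378076468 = 0.29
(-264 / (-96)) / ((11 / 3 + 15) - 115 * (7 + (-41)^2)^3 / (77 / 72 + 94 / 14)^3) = -1992364818411 / 849743821871502542432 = -0.00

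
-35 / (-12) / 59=35 / 708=0.05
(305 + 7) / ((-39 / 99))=-792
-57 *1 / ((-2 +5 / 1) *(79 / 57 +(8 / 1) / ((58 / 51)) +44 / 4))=-31407 / 32102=-0.98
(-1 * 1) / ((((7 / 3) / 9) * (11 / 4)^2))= -0.51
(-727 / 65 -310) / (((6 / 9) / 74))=-2317347 / 65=-35651.49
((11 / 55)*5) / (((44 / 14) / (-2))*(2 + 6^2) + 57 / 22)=-154 / 8797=-0.02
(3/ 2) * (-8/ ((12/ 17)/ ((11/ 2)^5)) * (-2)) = 2737867/ 16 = 171116.69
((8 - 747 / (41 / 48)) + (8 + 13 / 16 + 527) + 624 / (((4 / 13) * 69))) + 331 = 447619 / 15088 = 29.67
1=1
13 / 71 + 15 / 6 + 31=4783 / 142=33.68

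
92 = 92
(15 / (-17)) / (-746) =0.00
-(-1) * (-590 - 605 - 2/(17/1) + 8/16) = -40617/34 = -1194.62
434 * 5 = 2170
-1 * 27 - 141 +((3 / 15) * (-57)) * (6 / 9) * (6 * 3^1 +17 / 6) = -979 / 3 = -326.33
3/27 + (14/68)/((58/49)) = 5059/17748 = 0.29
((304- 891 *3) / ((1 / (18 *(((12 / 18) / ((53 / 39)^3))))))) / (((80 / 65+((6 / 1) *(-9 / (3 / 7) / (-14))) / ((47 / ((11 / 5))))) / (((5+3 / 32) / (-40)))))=407635244523 / 466878272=873.11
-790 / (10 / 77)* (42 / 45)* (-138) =3917452 / 5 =783490.40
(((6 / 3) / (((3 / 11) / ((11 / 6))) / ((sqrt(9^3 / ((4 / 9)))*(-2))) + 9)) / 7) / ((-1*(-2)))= 1089 / 68593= 0.02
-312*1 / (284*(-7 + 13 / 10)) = 260 / 1349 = 0.19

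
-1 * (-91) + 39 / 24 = 741 / 8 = 92.62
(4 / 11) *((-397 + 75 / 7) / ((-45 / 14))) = 21632 / 495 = 43.70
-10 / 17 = -0.59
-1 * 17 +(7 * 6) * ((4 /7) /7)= -95 /7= -13.57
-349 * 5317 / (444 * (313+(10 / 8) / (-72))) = -44535192 / 3335143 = -13.35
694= 694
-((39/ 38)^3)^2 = -3518743761/ 3010936384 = -1.17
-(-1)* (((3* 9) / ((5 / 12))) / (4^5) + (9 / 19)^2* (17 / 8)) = 0.54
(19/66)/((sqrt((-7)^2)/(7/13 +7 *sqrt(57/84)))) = 0.26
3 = 3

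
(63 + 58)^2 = 14641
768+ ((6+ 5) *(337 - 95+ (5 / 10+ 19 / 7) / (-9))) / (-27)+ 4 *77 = 369515 / 378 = 977.55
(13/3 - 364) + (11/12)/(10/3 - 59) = -720805/2004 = -359.68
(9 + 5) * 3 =42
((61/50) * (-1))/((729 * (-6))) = 61/218700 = 0.00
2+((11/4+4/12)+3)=97/12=8.08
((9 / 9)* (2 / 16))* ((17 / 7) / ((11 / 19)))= 323 / 616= 0.52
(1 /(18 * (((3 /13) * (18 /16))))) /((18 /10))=0.12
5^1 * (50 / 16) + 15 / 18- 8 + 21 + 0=707 / 24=29.46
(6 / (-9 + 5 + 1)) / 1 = -2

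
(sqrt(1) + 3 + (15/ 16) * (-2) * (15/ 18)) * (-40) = -195/ 2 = -97.50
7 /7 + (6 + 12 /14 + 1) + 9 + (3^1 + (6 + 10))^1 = 258 /7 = 36.86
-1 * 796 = -796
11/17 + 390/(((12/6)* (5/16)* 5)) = 10663/85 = 125.45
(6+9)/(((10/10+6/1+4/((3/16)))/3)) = 27/17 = 1.59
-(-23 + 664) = -641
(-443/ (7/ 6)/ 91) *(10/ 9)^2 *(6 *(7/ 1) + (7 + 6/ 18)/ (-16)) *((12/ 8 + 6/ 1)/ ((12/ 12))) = -55208875/ 34398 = -1605.00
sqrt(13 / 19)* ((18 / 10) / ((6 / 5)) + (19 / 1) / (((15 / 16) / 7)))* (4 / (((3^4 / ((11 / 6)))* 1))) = 47311* sqrt(247) / 69255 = 10.74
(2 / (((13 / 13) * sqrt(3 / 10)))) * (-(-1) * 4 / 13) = 8 * sqrt(30) / 39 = 1.12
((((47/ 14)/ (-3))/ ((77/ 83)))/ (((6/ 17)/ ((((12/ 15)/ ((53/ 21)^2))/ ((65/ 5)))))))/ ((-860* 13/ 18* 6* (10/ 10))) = 198951/ 22454303300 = 0.00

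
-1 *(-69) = 69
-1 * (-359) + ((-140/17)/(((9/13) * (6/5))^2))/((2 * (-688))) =6122091587/17052768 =359.01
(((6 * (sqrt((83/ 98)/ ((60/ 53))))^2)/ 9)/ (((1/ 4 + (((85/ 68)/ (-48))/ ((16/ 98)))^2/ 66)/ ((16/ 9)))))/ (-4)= -25369772032/ 28656480615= -0.89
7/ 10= 0.70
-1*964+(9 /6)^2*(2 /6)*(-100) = -1039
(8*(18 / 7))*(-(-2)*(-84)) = -3456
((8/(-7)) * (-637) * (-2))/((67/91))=-132496/67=-1977.55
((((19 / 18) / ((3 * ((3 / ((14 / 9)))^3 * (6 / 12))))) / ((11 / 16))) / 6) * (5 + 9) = 5839232 / 17537553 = 0.33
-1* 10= -10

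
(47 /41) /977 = 47 /40057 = 0.00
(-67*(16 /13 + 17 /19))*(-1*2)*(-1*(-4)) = 281400 /247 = 1139.27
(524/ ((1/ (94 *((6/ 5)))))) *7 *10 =4137504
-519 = -519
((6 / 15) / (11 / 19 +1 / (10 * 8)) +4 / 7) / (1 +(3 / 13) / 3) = 51038 / 44051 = 1.16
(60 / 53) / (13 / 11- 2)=-220 / 159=-1.38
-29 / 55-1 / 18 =-577 / 990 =-0.58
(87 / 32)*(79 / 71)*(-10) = -34365 / 1136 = -30.25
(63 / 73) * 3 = 2.59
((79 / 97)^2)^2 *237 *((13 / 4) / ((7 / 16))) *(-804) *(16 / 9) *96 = -65866533851848704 / 619704967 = -106286922.58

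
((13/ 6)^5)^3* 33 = 563044823154998327/ 156728328192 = 3592489.18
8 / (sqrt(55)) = 8 *sqrt(55) / 55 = 1.08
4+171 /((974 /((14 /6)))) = 4295 /974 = 4.41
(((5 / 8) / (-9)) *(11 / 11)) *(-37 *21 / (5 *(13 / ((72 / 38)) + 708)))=0.02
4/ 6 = 2/ 3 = 0.67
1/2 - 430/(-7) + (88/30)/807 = 10495651/169470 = 61.93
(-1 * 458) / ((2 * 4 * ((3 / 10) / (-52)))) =29770 / 3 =9923.33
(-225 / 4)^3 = -11390625 / 64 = -177978.52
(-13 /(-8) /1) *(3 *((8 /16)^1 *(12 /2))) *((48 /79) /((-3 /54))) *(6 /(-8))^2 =-28431 /316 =-89.97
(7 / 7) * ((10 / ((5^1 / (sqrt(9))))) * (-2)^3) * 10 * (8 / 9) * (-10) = 4266.67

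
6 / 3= 2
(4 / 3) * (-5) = -20 / 3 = -6.67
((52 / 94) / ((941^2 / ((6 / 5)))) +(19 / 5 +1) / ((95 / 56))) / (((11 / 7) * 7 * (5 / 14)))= 783077100792 / 1087259982875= 0.72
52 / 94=26 / 47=0.55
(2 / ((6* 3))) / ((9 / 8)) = 8 / 81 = 0.10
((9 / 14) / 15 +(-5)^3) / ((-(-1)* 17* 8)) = -8747 / 9520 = -0.92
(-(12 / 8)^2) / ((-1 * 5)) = 9 / 20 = 0.45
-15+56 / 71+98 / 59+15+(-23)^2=2226243 / 4189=531.45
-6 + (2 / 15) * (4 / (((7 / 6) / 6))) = -114 / 35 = -3.26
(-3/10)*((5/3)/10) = -1/20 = -0.05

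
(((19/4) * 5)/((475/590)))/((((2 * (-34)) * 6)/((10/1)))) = -295/408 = -0.72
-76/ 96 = -0.79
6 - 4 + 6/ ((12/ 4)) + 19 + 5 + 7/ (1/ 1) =35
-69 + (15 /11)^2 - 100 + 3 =-19861 /121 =-164.14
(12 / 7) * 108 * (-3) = -3888 / 7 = -555.43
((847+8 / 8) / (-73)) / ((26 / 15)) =-6.70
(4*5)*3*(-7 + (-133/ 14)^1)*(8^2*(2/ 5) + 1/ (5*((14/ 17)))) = -179091/ 7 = -25584.43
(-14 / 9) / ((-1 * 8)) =7 / 36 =0.19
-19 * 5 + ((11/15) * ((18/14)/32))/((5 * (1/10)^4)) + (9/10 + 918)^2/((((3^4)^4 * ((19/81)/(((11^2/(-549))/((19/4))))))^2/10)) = -345816387375634144693253/9586988956995662248470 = -36.07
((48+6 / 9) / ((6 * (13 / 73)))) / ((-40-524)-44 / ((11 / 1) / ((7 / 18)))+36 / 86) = -3139 / 38948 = -0.08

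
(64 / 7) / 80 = 4 / 35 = 0.11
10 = 10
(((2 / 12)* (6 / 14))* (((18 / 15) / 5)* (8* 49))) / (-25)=-168 / 625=-0.27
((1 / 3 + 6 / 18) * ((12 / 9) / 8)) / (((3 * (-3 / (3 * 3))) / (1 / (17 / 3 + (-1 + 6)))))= -1 / 96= -0.01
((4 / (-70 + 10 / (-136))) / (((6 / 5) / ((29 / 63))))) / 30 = -1972 / 2701755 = -0.00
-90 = -90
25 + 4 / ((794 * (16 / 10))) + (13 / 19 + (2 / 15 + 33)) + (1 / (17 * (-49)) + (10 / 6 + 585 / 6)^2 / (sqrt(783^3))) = 354025 * sqrt(87) / 7357068 + 22174897897 / 376999140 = 59.27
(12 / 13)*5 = 60 / 13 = 4.62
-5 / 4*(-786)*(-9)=-17685 / 2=-8842.50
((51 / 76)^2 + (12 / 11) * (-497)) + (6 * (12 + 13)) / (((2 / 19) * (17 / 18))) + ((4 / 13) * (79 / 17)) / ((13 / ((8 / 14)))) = 1235803897421 / 1277772496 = 967.15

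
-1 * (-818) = 818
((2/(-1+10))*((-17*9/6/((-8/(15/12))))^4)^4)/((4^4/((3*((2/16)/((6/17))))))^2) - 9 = 10257583076469821536488394922824685715033/664613997892457936451903530140172288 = 15433.90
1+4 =5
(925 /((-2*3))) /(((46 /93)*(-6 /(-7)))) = -200725 /552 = -363.63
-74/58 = -37/29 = -1.28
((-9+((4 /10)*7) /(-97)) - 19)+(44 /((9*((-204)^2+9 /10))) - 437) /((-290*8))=-23466539340947 /842892045840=-27.84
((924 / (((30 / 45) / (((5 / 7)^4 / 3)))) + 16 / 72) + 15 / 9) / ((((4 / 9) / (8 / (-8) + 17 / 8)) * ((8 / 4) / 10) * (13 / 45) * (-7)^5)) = -763589025 / 2398157216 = -0.32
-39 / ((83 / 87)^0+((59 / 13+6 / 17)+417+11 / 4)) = -34476 / 376267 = -0.09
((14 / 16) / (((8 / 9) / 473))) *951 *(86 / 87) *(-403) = -163694638107 / 928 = -176395084.17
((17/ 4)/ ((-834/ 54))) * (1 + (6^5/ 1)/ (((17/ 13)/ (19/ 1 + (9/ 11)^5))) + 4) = -2837780828271/ 89544356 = -31691.34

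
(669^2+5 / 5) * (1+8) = 4028058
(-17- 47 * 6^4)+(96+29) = -60804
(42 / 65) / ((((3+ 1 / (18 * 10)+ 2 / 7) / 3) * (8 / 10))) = 39690 / 53911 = 0.74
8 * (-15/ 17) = -120/ 17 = -7.06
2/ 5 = 0.40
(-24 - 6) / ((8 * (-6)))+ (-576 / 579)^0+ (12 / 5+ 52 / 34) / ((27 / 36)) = 14003 / 2040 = 6.86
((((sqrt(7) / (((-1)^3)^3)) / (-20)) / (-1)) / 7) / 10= -sqrt(7) / 1400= -0.00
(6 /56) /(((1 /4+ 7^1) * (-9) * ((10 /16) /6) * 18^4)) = -1 /6659415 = -0.00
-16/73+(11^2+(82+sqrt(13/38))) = 203.37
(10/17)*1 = 10/17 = 0.59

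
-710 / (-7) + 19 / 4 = 2973 / 28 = 106.18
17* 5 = 85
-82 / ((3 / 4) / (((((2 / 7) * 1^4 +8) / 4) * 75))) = -118900 / 7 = -16985.71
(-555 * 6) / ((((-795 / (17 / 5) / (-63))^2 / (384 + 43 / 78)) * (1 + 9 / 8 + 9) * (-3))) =226311699096 / 81250325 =2785.36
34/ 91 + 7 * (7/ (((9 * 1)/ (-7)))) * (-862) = 26905912/ 819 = 32852.15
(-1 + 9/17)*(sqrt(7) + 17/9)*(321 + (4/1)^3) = -3080*sqrt(7)/17 - 3080/9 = -821.57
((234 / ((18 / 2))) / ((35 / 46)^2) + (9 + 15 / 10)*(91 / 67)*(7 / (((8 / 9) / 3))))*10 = 501421427 / 131320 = 3818.32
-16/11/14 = -8/77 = -0.10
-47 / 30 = -1.57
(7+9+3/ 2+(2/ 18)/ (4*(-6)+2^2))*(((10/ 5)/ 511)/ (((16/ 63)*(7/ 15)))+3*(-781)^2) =7852096410337/ 245280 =32012787.06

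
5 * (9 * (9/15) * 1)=27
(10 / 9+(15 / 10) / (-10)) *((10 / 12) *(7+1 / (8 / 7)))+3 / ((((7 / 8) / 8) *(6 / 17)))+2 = 86.02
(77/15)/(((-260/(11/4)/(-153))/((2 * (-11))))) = -182.76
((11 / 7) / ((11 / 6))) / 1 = 6 / 7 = 0.86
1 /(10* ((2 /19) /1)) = 19 /20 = 0.95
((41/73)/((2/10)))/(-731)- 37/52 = -1985091/2774876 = -0.72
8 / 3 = 2.67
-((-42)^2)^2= -3111696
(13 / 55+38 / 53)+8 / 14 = 31113 / 20405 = 1.52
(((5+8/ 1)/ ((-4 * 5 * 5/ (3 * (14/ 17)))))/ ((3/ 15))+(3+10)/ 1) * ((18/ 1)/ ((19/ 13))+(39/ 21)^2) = 28429349/ 158270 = 179.63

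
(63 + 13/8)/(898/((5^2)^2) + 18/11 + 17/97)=344774375/17330328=19.89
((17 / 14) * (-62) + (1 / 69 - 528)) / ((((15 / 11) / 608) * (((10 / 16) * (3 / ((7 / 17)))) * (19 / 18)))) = -19306496 / 345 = -55960.86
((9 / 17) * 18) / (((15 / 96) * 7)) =5184 / 595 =8.71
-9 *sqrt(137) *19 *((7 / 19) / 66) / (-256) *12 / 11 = 63 *sqrt(137) / 15488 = 0.05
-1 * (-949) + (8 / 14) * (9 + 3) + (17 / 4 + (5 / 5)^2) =26911 / 28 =961.11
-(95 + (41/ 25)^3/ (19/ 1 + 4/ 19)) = -543106374/ 5703125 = -95.23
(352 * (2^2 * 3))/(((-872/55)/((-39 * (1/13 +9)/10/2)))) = 514008/109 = 4715.67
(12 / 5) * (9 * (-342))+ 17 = -36851 / 5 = -7370.20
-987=-987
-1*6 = -6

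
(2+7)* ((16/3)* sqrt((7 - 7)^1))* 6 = 0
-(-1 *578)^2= -334084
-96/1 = -96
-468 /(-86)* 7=1638 /43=38.09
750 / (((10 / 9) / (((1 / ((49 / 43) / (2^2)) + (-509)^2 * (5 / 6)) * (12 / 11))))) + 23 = 85692446347 / 539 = 158984130.51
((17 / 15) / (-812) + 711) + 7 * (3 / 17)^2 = 2503496647 / 3520020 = 711.22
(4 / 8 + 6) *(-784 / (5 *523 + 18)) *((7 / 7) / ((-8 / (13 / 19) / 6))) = 49686 / 50027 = 0.99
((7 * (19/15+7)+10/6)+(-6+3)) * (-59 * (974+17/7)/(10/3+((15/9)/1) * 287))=-68393744/10115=-6761.62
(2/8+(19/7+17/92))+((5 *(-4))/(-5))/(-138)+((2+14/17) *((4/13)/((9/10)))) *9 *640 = 593843447/106743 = 5563.30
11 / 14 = 0.79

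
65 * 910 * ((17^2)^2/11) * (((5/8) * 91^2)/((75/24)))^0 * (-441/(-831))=726219271050/3047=238339110.95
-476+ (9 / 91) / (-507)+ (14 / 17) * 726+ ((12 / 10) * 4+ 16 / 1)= 142.68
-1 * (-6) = 6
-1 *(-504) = 504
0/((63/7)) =0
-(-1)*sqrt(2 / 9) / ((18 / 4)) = 2*sqrt(2) / 27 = 0.10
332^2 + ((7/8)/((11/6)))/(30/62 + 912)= 6532756063/59268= 110224.00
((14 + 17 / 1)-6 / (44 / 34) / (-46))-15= 8147 / 506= 16.10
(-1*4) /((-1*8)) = 1 /2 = 0.50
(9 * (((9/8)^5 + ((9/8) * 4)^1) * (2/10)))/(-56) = -371709/1835008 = -0.20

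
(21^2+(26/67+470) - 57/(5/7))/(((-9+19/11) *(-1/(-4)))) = -1532201/3350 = -457.37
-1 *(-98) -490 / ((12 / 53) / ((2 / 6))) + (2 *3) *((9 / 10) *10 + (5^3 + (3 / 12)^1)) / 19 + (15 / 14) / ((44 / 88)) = -692885 / 1197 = -578.85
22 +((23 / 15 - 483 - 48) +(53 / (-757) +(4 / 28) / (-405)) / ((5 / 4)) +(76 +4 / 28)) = -4628913403 / 10730475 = -431.38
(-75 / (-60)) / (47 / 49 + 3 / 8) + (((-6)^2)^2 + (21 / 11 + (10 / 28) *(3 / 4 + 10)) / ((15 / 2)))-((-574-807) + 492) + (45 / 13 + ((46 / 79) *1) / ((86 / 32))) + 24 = 2214.38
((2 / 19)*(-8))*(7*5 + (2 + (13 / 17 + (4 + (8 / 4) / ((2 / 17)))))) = -15984 / 323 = -49.49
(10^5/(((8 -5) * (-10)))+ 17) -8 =-9973/3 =-3324.33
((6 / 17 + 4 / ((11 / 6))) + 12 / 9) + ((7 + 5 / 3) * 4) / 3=25958 / 1683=15.42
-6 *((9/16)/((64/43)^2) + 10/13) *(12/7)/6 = -2615079/1490944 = -1.75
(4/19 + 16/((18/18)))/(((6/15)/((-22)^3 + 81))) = -8136590/19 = -428241.58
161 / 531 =0.30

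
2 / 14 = 1 / 7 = 0.14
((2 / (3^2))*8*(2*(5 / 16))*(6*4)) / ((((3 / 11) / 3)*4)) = 220 / 3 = 73.33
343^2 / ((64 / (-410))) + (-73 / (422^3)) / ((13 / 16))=-2945322257608307 / 3907875296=-753688.91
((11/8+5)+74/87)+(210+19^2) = 402445/696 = 578.23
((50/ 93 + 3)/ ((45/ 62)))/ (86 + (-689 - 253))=-329/ 57780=-0.01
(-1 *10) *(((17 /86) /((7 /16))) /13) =-1360 /3913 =-0.35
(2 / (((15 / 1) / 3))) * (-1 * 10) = -4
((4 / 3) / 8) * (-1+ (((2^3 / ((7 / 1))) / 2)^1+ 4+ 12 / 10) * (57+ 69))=3631 / 30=121.03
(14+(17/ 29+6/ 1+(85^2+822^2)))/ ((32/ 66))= 326781807/ 232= 1408542.27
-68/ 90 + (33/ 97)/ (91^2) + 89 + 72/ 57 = 61472483168/ 686784735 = 89.51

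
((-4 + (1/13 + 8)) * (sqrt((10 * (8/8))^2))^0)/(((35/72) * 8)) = 477/455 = 1.05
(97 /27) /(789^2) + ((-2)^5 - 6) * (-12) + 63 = 8723386870 /16808067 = 519.00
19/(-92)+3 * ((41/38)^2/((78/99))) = 3649303/863512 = 4.23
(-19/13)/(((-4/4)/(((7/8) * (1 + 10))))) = 1463/104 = 14.07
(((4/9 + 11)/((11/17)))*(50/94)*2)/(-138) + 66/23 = 38153/13959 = 2.73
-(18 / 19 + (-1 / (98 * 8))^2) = -11063827 / 11678464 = -0.95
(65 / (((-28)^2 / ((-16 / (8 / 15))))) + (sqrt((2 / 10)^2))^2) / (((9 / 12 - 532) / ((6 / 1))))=71949 / 2603125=0.03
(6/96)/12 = 1/192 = 0.01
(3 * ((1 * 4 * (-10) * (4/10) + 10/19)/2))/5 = -441/95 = -4.64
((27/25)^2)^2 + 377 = 147797066/390625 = 378.36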